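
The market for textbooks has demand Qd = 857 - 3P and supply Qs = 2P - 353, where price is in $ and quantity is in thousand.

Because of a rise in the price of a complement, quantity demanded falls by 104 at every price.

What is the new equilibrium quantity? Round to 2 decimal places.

89.40

Solve the original market: 857 - 3P = 2P - 353, hence P = 242 and Q = 131.
The shock moves the curves to Qd = 753 - 3P and Qs = 2P - 353.
New equilibrium: 753 - 3P = 2P - 353 ⇒ 1106 = 5P ⇒ P = 221.2, Q = 89.4.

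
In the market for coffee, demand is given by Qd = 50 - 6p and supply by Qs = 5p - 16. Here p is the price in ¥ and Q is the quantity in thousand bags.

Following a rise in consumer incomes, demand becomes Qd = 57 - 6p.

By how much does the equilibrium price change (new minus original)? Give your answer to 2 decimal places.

+0.64

Initially, 50 - 6p = 5p - 16, so 66 = 11p and p = 6, Q = 14.
The new curves are Qd = 57 - 6p (demand) and Qs = 5p - 16 (supply).
Equate the new curves: 57 - 6p = 5p - 16, giving 73 = 11p, p = 73/11 ≈ 6.6364, Q = 189/11 ≈ 17.1818.
Δp = 6.6364 − 6 = +0.64.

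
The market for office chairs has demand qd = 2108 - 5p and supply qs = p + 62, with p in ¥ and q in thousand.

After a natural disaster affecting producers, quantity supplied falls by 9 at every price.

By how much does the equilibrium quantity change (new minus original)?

Solve the original market: 2108 - 5p = p + 62, hence p = 341 and q = 403.
With the change applied: demand qd = 2108 - 5p, supply qs = p + 53.
Setting them equal: 2108 - 5p = p + 53 → 2055 = 6p, so p = 342.5 and q = 395.5.
Δq = 395.5 − 403 = -7.5.

-7.5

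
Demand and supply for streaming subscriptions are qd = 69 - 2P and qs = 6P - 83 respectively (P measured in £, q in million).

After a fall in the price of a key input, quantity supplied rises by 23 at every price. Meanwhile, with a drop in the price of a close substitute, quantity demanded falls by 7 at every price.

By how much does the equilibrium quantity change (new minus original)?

+0.5

Solve the original market: 69 - 2P = 6P - 83, hence P = 19 and q = 31.
After the shift, demand is qd = 62 - 2P and supply is qs = 6P - 60.
Setting them equal: 62 - 2P = 6P - 60 → 122 = 8P, so P = 15.25 and q = 31.5.
Δq = 31.5 − 31 = +0.5.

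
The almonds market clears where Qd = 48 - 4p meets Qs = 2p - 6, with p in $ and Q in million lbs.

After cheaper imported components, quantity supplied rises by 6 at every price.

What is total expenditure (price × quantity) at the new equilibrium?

Before the shock: 48 - 4p = 2p - 6 ⇒ 54 = 6p ⇒ p = 9, Q = 12.
The shock moves the curves to Qd = 48 - 4p and Qs = 2p.
New equilibrium: 48 - 4p = 2p ⇒ 48 = 6p ⇒ p = 8, Q = 16.
New expenditure = 8 × 16 = 128.

128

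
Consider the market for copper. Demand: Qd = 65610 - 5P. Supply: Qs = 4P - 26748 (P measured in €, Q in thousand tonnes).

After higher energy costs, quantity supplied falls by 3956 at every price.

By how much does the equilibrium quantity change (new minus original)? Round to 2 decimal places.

-2197.78

Initially, 65610 - 5P = 4P - 26748, so 92358 = 9P and P = 10262, Q = 14300.
The shock moves the curves to Qd = 65610 - 5P and Qs = 4P - 30704.
New equilibrium: 65610 - 5P = 4P - 30704 ⇒ 96314 = 9P ⇒ P = 96314/9 ≈ 10701.5556, Q = 108920/9 ≈ 12102.2222.
ΔQ = 12102.2222 − 14300 = -2197.78.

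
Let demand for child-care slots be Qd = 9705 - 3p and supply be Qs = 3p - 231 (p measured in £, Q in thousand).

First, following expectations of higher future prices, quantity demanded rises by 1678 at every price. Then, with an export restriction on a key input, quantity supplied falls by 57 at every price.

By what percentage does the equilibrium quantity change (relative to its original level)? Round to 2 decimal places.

Original equilibrium: 9705 - 3p = 3p - 231 gives 9936 = 6p, so p = 1656 and Q = 4737.
The new curves are Qd = 11383 - 3p (demand) and Qs = 3p - 288 (supply).
Clearing the new market: 11383 - 3p = 3p - 288, so p = 11671/6 ≈ 1945.1667 and Q = 5547.5.
%ΔQ = (5547.5 − 4737) / 4737 × 100 = +17.11%.

+17.11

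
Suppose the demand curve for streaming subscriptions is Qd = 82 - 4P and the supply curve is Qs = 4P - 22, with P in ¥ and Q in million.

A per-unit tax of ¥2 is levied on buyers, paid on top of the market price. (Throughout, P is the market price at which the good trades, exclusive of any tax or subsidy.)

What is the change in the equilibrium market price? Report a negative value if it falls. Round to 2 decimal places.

Solve the original market: 82 - 4P = 4P - 22, hence P = 13 and Q = 30.
Since buyers pay the price plus the tax, the effective demand curve becomes Qd = 74 - 4P.
New equilibrium: 74 - 4P = 4P - 22 ⇒ 96 = 8P ⇒ P = 12, Q = 26.
ΔP = 12 − 13 = -1.00.

-1.00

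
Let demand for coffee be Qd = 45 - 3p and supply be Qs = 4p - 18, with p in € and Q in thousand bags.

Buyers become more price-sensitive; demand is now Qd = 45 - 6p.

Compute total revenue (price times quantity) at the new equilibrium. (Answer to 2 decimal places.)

Solve the original market: 45 - 3p = 4p - 18, hence p = 9 and Q = 18.
After the shift, demand is Qd = 45 - 6p and supply is Qs = 4p - 18.
Equate the new curves: 45 - 6p = 4p - 18, giving 63 = 10p, p = 6.3, Q = 7.2.
New expenditure = 6.3 × 7.2 = 45.36.

45.36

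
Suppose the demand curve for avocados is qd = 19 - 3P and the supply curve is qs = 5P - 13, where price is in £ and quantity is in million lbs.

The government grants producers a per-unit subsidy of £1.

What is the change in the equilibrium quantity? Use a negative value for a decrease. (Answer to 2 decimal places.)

Original equilibrium: 19 - 3P = 5P - 13 gives 32 = 8P, so P = 4 and q = 7.
Since sellers receive the price plus the subsidy, the effective supply curve becomes qs = 5P - 8.
New equilibrium: 19 - 3P = 5P - 8 ⇒ 27 = 8P ⇒ P = 3.375, q = 8.875.
Δq = 8.875 − 7 = +1.88.

+1.88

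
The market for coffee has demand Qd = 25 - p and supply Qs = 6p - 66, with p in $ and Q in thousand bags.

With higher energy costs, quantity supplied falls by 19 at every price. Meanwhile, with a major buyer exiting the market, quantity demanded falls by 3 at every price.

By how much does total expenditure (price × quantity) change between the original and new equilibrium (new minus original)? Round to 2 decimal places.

-53.37

Before the shock: 25 - p = 6p - 66 ⇒ 91 = 7p ⇒ p = 13, Q = 12.
The new curves are Qd = 22 - p (demand) and Qs = 6p - 85 (supply).
Equate the new curves: 22 - p = 6p - 85, giving 107 = 7p, p = 107/7 ≈ 15.2857, Q = 47/7 ≈ 6.7143.
Expenditure moves from 13×12 = 156 to 15.2857×6.7143 = 102.6327; change = -53.37.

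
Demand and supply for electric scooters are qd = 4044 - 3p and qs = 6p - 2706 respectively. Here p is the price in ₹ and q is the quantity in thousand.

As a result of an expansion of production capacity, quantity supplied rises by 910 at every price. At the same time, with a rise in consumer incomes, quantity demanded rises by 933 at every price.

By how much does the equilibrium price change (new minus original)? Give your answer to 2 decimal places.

Original equilibrium: 4044 - 3p = 6p - 2706 gives 6750 = 9p, so p = 750 and q = 1794.
The new curves are qd = 4977 - 3p (demand) and qs = 6p - 1796 (supply).
Setting them equal: 4977 - 3p = 6p - 1796 → 6773 = 9p, so p = 6773/9 ≈ 752.5556 and q = 8158/3 ≈ 2719.3333.
Δp = 752.5556 − 750 = +2.56.

+2.56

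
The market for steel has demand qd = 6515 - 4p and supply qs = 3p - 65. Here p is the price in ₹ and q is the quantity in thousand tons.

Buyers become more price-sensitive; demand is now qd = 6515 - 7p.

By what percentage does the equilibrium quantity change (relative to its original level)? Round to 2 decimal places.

-30.71

Solve the original market: 6515 - 4p = 3p - 65, hence p = 940 and q = 2755.
After the shift, demand is qd = 6515 - 7p and supply is qs = 3p - 65.
Clearing the new market: 6515 - 7p = 3p - 65, so p = 658 and q = 1909.
%Δq = (1909 − 2755) / 2755 × 100 = -30.71%.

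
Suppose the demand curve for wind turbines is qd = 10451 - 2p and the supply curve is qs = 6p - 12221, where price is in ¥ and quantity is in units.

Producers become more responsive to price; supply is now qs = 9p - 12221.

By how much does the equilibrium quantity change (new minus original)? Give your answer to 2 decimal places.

+1545.82

Original equilibrium: 10451 - 2p = 6p - 12221 gives 22672 = 8p, so p = 2834 and q = 4783.
With the change applied: demand qd = 10451 - 2p, supply qs = 9p - 12221.
Clearing the new market: 10451 - 2p = 9p - 12221, so p = 22672/11 ≈ 2061.0909 and q = 69617/11 ≈ 6328.8182.
Δq = 6328.8182 − 4783 = +1545.82.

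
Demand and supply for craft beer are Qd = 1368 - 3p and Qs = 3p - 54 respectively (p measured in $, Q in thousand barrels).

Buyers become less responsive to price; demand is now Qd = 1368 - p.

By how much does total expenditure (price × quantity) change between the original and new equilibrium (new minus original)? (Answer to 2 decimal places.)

Initially, 1368 - 3p = 3p - 54, so 1422 = 6p and p = 237, Q = 657.
With the change applied: demand Qd = 1368 - p, supply Qs = 3p - 54.
Clearing the new market: 1368 - p = 3p - 54, so p = 355.5 and Q = 1012.5.
Expenditure moves from 237×657 = 155709 to 355.5×1012.5 = 359943.75; change = +204234.75.

+204234.75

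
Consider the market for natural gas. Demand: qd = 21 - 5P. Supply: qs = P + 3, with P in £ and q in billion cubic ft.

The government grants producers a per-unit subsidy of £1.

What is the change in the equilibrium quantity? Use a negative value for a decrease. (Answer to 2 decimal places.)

Before the shock: 21 - 5P = P + 3 ⇒ 18 = 6P ⇒ P = 3, q = 6.
Since sellers receive the price plus the subsidy, the effective supply curve becomes qs = P + 4.
New equilibrium: 21 - 5P = P + 4 ⇒ 17 = 6P ⇒ P = 17/6 ≈ 2.8333, q = 41/6 ≈ 6.8333.
Δq = 6.8333 − 6 = +0.83.

+0.83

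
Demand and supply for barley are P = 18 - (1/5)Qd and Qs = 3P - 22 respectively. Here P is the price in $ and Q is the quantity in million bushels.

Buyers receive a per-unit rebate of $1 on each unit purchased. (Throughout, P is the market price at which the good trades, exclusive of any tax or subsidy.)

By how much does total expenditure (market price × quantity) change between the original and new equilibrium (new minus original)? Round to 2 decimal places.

+39.92

Initially, 90 - 5P = 3P - 22, so 112 = 8P and P = 14, Q = 20.
Since buyers' out-of-pocket price is the market price minus the rebate, the effective demand curve becomes Qd = 95 - 5P.
New equilibrium: 95 - 5P = 3P - 22 ⇒ 117 = 8P ⇒ P = 14.625, Q = 21.875.
Expenditure moves from 14×20 = 280 to 14.625×21.875 = 319.921875; change = +39.92.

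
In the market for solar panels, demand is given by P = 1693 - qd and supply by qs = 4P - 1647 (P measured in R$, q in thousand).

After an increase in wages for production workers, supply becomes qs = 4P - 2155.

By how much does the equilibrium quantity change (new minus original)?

-101.6

Solve the original market: 1693 - P = 4P - 1647, hence P = 668 and q = 1025.
After the shift, demand is qd = 1693 - P and supply is qs = 4P - 2155.
Clearing the new market: 1693 - P = 4P - 2155, so P = 769.6 and q = 923.4.
Δq = 923.4 − 1025 = -101.6.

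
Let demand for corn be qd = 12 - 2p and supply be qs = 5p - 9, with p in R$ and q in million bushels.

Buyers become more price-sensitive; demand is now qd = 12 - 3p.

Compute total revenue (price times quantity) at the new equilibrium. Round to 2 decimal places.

10.83

Initially, 12 - 2p = 5p - 9, so 21 = 7p and p = 3, q = 6.
After the shift, demand is qd = 12 - 3p and supply is qs = 5p - 9.
Equate the new curves: 12 - 3p = 5p - 9, giving 21 = 8p, p = 2.625, q = 4.125.
New expenditure = 2.625 × 4.125 = 10.83.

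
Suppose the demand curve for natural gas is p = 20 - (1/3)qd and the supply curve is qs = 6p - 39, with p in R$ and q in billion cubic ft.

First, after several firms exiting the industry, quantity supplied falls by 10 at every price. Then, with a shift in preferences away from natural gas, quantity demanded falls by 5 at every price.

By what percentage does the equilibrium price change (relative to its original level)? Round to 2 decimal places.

Solve the original market: 60 - 3p = 6p - 39, hence p = 11 and q = 27.
The shock moves the curves to qd = 55 - 3p and qs = 6p - 49.
New equilibrium: 55 - 3p = 6p - 49 ⇒ 104 = 9p ⇒ p = 104/9 ≈ 11.5556, q = 61/3 ≈ 20.3333.
%Δp = (11.5556 − 11) / 11 × 100 = +5.05%.

+5.05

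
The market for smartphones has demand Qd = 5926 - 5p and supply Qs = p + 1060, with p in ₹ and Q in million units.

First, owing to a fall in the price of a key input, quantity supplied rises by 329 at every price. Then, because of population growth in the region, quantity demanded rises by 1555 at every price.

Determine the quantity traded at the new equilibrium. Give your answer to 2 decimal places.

Solve the original market: 5926 - 5p = p + 1060, hence p = 811 and Q = 1871.
After the shift, demand is Qd = 7481 - 5p and supply is Qs = p + 1389.
Clearing the new market: 7481 - 5p = p + 1389, so p = 3046/3 ≈ 1015.3333 and Q = 7213/3 ≈ 2404.3333.

2404.33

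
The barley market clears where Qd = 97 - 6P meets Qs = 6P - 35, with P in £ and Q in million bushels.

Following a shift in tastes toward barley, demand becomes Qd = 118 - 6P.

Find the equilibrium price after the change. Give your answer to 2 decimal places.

12.75

Original equilibrium: 97 - 6P = 6P - 35 gives 132 = 12P, so P = 11 and Q = 31.
With the change applied: demand Qd = 118 - 6P, supply Qs = 6P - 35.
Setting them equal: 118 - 6P = 6P - 35 → 153 = 12P, so P = 12.75 and Q = 41.5.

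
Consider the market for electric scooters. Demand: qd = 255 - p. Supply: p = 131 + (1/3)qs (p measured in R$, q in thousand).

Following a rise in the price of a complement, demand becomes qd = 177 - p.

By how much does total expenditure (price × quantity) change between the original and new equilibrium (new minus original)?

-10149.75

Original equilibrium: 255 - p = 3p - 393 gives 648 = 4p, so p = 162 and q = 93.
The shock moves the curves to qd = 177 - p and qs = 3p - 393.
New equilibrium: 177 - p = 3p - 393 ⇒ 570 = 4p ⇒ p = 142.5, q = 34.5.
Expenditure moves from 162×93 = 15066 to 142.5×34.5 = 4916.25; change = -10149.75.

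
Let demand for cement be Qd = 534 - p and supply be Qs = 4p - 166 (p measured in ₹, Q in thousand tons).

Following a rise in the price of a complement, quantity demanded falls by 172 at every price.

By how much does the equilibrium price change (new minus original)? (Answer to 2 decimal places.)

-34.40

Before the shock: 534 - p = 4p - 166 ⇒ 700 = 5p ⇒ p = 140, Q = 394.
With the change applied: demand Qd = 362 - p, supply Qs = 4p - 166.
Clearing the new market: 362 - p = 4p - 166, so p = 105.6 and Q = 256.4.
Δp = 105.6 − 140 = -34.40.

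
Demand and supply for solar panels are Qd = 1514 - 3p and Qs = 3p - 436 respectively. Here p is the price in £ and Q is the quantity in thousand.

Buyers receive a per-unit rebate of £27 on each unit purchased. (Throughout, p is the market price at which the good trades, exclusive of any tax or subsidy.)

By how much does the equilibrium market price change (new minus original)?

+13.5

Original equilibrium: 1514 - 3p = 3p - 436 gives 1950 = 6p, so p = 325 and Q = 539.
Since buyers' out-of-pocket price is the market price minus the rebate, the effective demand curve becomes Qd = 1595 - 3p.
Setting them equal: 1595 - 3p = 3p - 436 → 2031 = 6p, so p = 338.5 and Q = 579.5.
Δp = 338.5 − 325 = +13.5.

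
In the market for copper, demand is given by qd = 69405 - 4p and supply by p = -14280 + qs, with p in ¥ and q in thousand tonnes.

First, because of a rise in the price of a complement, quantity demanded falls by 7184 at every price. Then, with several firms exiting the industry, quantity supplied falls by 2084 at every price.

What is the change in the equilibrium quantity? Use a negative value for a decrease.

-3104

Solve the original market: 69405 - 4p = p + 14280, hence p = 11025 and q = 25305.
The shock moves the curves to qd = 62221 - 4p and qs = p + 12196.
Equate the new curves: 62221 - 4p = p + 12196, giving 50025 = 5p, p = 10005, q = 22201.
Δq = 22201 − 25305 = -3104.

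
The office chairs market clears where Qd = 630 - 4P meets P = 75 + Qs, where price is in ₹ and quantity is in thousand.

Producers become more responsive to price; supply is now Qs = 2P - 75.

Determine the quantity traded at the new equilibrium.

160

Before the shock: 630 - 4P = P - 75 ⇒ 705 = 5P ⇒ P = 141, Q = 66.
With the change applied: demand Qd = 630 - 4P, supply Qs = 2P - 75.
Setting them equal: 630 - 4P = 2P - 75 → 705 = 6P, so P = 117.5 and Q = 160.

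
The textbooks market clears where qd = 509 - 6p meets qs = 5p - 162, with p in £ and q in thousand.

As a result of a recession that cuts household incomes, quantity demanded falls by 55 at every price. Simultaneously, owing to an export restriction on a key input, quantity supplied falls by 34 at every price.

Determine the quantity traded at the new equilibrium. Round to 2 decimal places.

99.45

Original equilibrium: 509 - 6p = 5p - 162 gives 671 = 11p, so p = 61 and q = 143.
After the shift, demand is qd = 454 - 6p and supply is qs = 5p - 196.
New equilibrium: 454 - 6p = 5p - 196 ⇒ 650 = 11p ⇒ p = 650/11 ≈ 59.0909, q = 1094/11 ≈ 99.4545.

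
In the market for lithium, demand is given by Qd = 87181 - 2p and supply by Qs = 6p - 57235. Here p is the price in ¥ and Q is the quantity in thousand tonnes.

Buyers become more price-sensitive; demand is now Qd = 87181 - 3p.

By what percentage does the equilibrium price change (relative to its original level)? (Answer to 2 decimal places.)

Original equilibrium: 87181 - 2p = 6p - 57235 gives 144416 = 8p, so p = 18052 and Q = 51077.
After the shift, demand is Qd = 87181 - 3p and supply is Qs = 6p - 57235.
Equate the new curves: 87181 - 3p = 6p - 57235, giving 144416 = 9p, p = 144416/9 ≈ 16046.2222, Q = 117127/3 ≈ 39042.3333.
%Δp = (16046.2222 − 18052) / 18052 × 100 = -11.11%.

-11.11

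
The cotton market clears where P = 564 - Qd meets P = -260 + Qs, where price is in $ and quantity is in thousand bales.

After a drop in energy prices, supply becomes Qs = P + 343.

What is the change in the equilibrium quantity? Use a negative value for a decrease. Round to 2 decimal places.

Solve the original market: 564 - P = P + 260, hence P = 152 and Q = 412.
The new curves are Qd = 564 - P (demand) and Qs = P + 343 (supply).
Setting them equal: 564 - P = P + 343 → 221 = 2P, so P = 110.5 and Q = 453.5.
ΔQ = 453.5 − 412 = +41.50.

+41.50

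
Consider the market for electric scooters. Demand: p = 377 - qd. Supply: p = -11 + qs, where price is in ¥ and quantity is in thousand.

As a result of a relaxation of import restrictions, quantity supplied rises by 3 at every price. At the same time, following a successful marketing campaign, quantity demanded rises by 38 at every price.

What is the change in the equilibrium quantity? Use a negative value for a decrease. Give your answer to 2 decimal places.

+20.50

Original equilibrium: 377 - p = p + 11 gives 366 = 2p, so p = 183 and q = 194.
The new curves are qd = 415 - p (demand) and qs = p + 14 (supply).
Equate the new curves: 415 - p = p + 14, giving 401 = 2p, p = 200.5, q = 214.5.
Δq = 214.5 − 194 = +20.50.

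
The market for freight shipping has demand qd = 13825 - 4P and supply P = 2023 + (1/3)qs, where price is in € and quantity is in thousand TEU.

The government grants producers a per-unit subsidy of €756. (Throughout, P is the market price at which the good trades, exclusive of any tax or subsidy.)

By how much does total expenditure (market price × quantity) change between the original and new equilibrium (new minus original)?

Original equilibrium: 13825 - 4P = 3P - 6069 gives 19894 = 7P, so P = 2842 and q = 2457.
Since sellers receive the price plus the subsidy, the effective supply curve becomes qs = 3P - 3801.
Setting them equal: 13825 - 4P = 3P - 3801 → 17626 = 7P, so P = 2518 and q = 3753.
Expenditure moves from 2842×2457 = 6982794 to 2518×3753 = 9450054; change = +2467260.

+2467260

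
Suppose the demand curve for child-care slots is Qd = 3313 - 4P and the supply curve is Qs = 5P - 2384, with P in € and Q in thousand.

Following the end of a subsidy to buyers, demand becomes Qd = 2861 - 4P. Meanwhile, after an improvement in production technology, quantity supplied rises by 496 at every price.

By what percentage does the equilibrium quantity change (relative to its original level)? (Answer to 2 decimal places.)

-3.93

Original equilibrium: 3313 - 4P = 5P - 2384 gives 5697 = 9P, so P = 633 and Q = 781.
After the shift, demand is Qd = 2861 - 4P and supply is Qs = 5P - 1888.
Clearing the new market: 2861 - 4P = 5P - 1888, so P = 1583/3 ≈ 527.6667 and Q = 2251/3 ≈ 750.3333.
%ΔQ = (750.3333 − 781) / 781 × 100 = -3.93%.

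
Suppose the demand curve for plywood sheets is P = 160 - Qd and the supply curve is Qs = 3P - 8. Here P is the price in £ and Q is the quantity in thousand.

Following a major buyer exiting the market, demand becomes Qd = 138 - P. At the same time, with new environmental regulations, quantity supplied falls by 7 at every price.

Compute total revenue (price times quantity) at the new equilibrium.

3815.4375

Solve the original market: 160 - P = 3P - 8, hence P = 42 and Q = 118.
With the change applied: demand Qd = 138 - P, supply Qs = 3P - 15.
Equate the new curves: 138 - P = 3P - 15, giving 153 = 4P, P = 38.25, Q = 99.75.
New expenditure = 38.25 × 99.75 = 3815.4375.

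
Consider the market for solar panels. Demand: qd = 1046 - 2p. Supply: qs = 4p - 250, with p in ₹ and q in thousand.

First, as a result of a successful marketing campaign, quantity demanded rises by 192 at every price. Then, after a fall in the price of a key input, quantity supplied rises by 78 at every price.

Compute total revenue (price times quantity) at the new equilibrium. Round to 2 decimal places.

180480.00

Solve the original market: 1046 - 2p = 4p - 250, hence p = 216 and q = 614.
The new curves are qd = 1238 - 2p (demand) and qs = 4p - 172 (supply).
Equate the new curves: 1238 - 2p = 4p - 172, giving 1410 = 6p, p = 235, q = 768.
New expenditure = 235 × 768 = 180480.00.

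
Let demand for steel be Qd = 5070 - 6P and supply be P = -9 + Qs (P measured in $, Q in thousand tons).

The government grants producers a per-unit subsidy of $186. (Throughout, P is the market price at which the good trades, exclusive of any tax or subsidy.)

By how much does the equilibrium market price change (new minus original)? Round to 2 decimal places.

Original equilibrium: 5070 - 6P = P + 9 gives 5061 = 7P, so P = 723 and Q = 732.
Since sellers receive the price plus the subsidy, the effective supply curve becomes Qs = P + 195.
New equilibrium: 5070 - 6P = P + 195 ⇒ 4875 = 7P ⇒ P = 4875/7 ≈ 696.4286, Q = 6240/7 ≈ 891.4286.
ΔP = 696.4286 − 723 = -26.57.

-26.57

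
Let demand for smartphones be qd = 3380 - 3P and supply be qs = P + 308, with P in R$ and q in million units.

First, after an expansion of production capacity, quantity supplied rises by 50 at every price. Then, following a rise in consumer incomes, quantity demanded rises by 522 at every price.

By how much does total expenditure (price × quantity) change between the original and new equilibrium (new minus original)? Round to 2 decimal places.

+275816.00

Before the shock: 3380 - 3P = P + 308 ⇒ 3072 = 4P ⇒ P = 768, q = 1076.
The new curves are qd = 3902 - 3P (demand) and qs = P + 358 (supply).
Setting them equal: 3902 - 3P = P + 358 → 3544 = 4P, so P = 886 and q = 1244.
Expenditure moves from 768×1076 = 826368 to 886×1244 = 1102184; change = +275816.00.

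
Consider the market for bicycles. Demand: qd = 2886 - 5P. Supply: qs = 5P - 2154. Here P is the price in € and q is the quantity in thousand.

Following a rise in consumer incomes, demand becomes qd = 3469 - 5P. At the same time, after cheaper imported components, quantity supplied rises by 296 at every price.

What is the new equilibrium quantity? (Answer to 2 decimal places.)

805.50

Original equilibrium: 2886 - 5P = 5P - 2154 gives 5040 = 10P, so P = 504 and q = 366.
The new curves are qd = 3469 - 5P (demand) and qs = 5P - 1858 (supply).
Setting them equal: 3469 - 5P = 5P - 1858 → 5327 = 10P, so P = 532.7 and q = 805.5.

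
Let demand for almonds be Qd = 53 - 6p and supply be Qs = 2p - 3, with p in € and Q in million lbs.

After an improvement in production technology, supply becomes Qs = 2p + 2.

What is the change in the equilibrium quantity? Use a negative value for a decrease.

Initially, 53 - 6p = 2p - 3, so 56 = 8p and p = 7, Q = 11.
The shock moves the curves to Qd = 53 - 6p and Qs = 2p + 2.
New equilibrium: 53 - 6p = 2p + 2 ⇒ 51 = 8p ⇒ p = 6.375, Q = 14.75.
ΔQ = 14.75 − 11 = +3.75.

+3.75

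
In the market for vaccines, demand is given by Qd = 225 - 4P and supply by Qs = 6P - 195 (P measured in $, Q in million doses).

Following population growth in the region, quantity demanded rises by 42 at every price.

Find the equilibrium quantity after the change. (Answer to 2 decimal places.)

82.20

Original equilibrium: 225 - 4P = 6P - 195 gives 420 = 10P, so P = 42 and Q = 57.
After the shift, demand is Qd = 267 - 4P and supply is Qs = 6P - 195.
Setting them equal: 267 - 4P = 6P - 195 → 462 = 10P, so P = 46.2 and Q = 82.2.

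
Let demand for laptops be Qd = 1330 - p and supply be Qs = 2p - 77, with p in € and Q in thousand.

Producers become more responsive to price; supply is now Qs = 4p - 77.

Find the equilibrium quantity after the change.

Solve the original market: 1330 - p = 2p - 77, hence p = 469 and Q = 861.
With the change applied: demand Qd = 1330 - p, supply Qs = 4p - 77.
Clearing the new market: 1330 - p = 4p - 77, so p = 281.4 and Q = 1048.6.

1048.6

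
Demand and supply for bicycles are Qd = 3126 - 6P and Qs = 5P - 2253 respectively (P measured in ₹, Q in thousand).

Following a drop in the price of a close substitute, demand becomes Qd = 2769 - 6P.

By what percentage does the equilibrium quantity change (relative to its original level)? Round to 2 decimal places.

-84.52

Before the shock: 3126 - 6P = 5P - 2253 ⇒ 5379 = 11P ⇒ P = 489, Q = 192.
The new curves are Qd = 2769 - 6P (demand) and Qs = 5P - 2253 (supply).
Setting them equal: 2769 - 6P = 5P - 2253 → 5022 = 11P, so P = 5022/11 ≈ 456.5455 and Q = 327/11 ≈ 29.7273.
%ΔQ = (29.7273 − 192) / 192 × 100 = -84.52%.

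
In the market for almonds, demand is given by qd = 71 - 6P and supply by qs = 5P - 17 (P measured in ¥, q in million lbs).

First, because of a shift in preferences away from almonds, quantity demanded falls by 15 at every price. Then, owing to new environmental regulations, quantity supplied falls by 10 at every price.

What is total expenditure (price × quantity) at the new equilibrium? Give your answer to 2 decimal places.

80.94

Before the shock: 71 - 6P = 5P - 17 ⇒ 88 = 11P ⇒ P = 8, q = 23.
The new curves are qd = 56 - 6P (demand) and qs = 5P - 27 (supply).
Equate the new curves: 56 - 6P = 5P - 27, giving 83 = 11P, P = 83/11 ≈ 7.5455, q = 118/11 ≈ 10.7273.
New expenditure = 7.5455 × 10.7273 = 80.94.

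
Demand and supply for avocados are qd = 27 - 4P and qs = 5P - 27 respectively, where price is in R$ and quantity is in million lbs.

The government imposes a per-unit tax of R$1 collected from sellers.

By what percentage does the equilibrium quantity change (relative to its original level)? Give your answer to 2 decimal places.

-74.07

Original equilibrium: 27 - 4P = 5P - 27 gives 54 = 9P, so P = 6 and q = 3.
Since sellers keep the price net of the tax, the effective supply curve becomes qs = 5P - 32.
Equate the new curves: 27 - 4P = 5P - 32, giving 59 = 9P, P = 59/9 ≈ 6.5556, q = 7/9 ≈ 0.7778.
%Δq = (0.7778 − 3) / 3 × 100 = -74.07%.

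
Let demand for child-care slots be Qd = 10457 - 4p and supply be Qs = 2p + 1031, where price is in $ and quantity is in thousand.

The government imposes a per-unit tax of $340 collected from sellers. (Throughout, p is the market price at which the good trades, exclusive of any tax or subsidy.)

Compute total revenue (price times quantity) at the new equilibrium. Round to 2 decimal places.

Before the shock: 10457 - 4p = 2p + 1031 ⇒ 9426 = 6p ⇒ p = 1571, Q = 4173.
Since sellers keep the price net of the tax, the effective supply curve becomes Qs = 2p + 351.
Setting them equal: 10457 - 4p = 2p + 351 → 10106 = 6p, so p = 5053/3 ≈ 1684.3333 and Q = 11159/3 ≈ 3719.6667.
New expenditure = 1684.3333 × 3719.6667 = 6265158.56.

6265158.56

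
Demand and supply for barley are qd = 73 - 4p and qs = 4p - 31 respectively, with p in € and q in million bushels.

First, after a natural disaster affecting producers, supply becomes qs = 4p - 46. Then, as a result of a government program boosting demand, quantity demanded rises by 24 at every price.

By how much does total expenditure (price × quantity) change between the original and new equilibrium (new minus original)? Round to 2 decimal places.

Before the shock: 73 - 4p = 4p - 31 ⇒ 104 = 8p ⇒ p = 13, q = 21.
With the change applied: demand qd = 97 - 4p, supply qs = 4p - 46.
New equilibrium: 97 - 4p = 4p - 46 ⇒ 143 = 8p ⇒ p = 17.875, q = 25.5.
Expenditure moves from 13×21 = 273 to 17.875×25.5 = 455.8125; change = +182.81.

+182.81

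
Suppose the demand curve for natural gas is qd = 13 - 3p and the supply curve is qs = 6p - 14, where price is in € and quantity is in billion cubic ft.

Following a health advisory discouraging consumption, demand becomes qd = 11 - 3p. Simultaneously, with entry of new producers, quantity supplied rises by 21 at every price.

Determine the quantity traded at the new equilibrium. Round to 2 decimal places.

Original equilibrium: 13 - 3p = 6p - 14 gives 27 = 9p, so p = 3 and q = 4.
With the change applied: demand qd = 11 - 3p, supply qs = 6p + 7.
Equate the new curves: 11 - 3p = 6p + 7, giving 4 = 9p, p = 4/9 ≈ 0.4444, q = 29/3 ≈ 9.6667.

9.67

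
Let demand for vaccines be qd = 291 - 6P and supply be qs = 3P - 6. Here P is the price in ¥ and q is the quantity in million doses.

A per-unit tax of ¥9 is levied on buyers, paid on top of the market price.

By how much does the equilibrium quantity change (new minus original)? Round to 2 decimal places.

-18.00

Initially, 291 - 6P = 3P - 6, so 297 = 9P and P = 33, q = 93.
Since buyers pay the price plus the tax, the effective demand curve becomes qd = 237 - 6P.
Clearing the new market: 237 - 6P = 3P - 6, so P = 27 and q = 75.
Δq = 75 − 93 = -18.00.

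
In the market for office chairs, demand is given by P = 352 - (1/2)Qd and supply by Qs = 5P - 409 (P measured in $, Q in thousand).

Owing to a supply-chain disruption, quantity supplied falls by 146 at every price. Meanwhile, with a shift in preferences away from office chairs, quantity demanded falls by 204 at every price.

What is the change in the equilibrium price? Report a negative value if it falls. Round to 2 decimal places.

-8.29

Initially, 704 - 2P = 5P - 409, so 1113 = 7P and P = 159, Q = 386.
The shock moves the curves to Qd = 500 - 2P and Qs = 5P - 555.
Clearing the new market: 500 - 2P = 5P - 555, so P = 1055/7 ≈ 150.7143 and Q = 1390/7 ≈ 198.5714.
ΔP = 150.7143 − 159 = -8.29.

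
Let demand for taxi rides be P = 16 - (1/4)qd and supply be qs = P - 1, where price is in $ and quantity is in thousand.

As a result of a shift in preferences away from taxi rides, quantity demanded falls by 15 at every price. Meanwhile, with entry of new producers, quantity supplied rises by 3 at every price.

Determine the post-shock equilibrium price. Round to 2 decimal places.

Before the shock: 64 - 4P = P - 1 ⇒ 65 = 5P ⇒ P = 13, q = 12.
With the change applied: demand qd = 49 - 4P, supply qs = P + 2.
Clearing the new market: 49 - 4P = P + 2, so P = 9.4 and q = 11.4.

9.40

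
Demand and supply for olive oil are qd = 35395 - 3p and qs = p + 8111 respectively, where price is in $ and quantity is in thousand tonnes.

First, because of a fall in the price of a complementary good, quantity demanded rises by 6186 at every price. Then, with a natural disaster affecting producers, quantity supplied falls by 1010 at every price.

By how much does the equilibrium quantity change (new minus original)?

Initially, 35395 - 3p = p + 8111, so 27284 = 4p and p = 6821, q = 14932.
With the change applied: demand qd = 41581 - 3p, supply qs = p + 7101.
Clearing the new market: 41581 - 3p = p + 7101, so p = 8620 and q = 15721.
Δq = 15721 − 14932 = +789.

+789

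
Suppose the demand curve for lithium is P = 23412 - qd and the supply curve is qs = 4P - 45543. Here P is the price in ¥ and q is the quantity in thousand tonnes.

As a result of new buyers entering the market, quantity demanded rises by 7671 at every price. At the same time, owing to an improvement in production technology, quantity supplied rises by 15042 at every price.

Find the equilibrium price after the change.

12316.8

Solve the original market: 23412 - P = 4P - 45543, hence P = 13791 and q = 9621.
The new curves are qd = 31083 - P (demand) and qs = 4P - 30501 (supply).
New equilibrium: 31083 - P = 4P - 30501 ⇒ 61584 = 5P ⇒ P = 12316.8, q = 18766.2.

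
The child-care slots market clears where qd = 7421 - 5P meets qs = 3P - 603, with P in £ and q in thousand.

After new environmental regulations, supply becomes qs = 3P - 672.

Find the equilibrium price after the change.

Original equilibrium: 7421 - 5P = 3P - 603 gives 8024 = 8P, so P = 1003 and q = 2406.
The shock moves the curves to qd = 7421 - 5P and qs = 3P - 672.
Equate the new curves: 7421 - 5P = 3P - 672, giving 8093 = 8P, P = 1011.625, q = 2362.875.

1011.625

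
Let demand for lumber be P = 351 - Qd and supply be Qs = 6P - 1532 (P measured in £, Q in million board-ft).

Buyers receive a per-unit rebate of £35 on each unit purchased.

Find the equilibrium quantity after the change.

Original equilibrium: 351 - P = 6P - 1532 gives 1883 = 7P, so P = 269 and Q = 82.
Since buyers' out-of-pocket price is the market price minus the rebate, the effective demand curve becomes Qd = 386 - P.
New equilibrium: 386 - P = 6P - 1532 ⇒ 1918 = 7P ⇒ P = 274, Q = 112.

112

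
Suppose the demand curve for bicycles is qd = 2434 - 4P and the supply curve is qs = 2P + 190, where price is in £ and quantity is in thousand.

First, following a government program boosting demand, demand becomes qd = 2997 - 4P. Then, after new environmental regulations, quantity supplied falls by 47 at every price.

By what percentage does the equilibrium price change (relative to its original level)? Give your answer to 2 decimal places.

Solve the original market: 2434 - 4P = 2P + 190, hence P = 374 and q = 938.
After the shift, demand is qd = 2997 - 4P and supply is qs = 2P + 143.
Clearing the new market: 2997 - 4P = 2P + 143, so P = 1427/3 ≈ 475.6667 and q = 3283/3 ≈ 1094.3333.
%ΔP = (475.6667 − 374) / 374 × 100 = +27.18%.

+27.18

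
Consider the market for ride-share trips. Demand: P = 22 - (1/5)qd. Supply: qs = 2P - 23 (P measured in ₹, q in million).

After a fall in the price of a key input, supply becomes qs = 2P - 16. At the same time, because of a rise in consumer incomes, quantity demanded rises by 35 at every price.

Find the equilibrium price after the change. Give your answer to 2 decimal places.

23.00

Solve the original market: 110 - 5P = 2P - 23, hence P = 19 and q = 15.
The shock moves the curves to qd = 145 - 5P and qs = 2P - 16.
New equilibrium: 145 - 5P = 2P - 16 ⇒ 161 = 7P ⇒ P = 23, q = 30.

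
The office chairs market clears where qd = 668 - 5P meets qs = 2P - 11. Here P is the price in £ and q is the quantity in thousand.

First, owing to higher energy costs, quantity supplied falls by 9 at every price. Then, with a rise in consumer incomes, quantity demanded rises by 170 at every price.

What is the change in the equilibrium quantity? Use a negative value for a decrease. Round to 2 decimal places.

+42.14

Before the shock: 668 - 5P = 2P - 11 ⇒ 679 = 7P ⇒ P = 97, q = 183.
The shock moves the curves to qd = 838 - 5P and qs = 2P - 20.
Setting them equal: 838 - 5P = 2P - 20 → 858 = 7P, so P = 858/7 ≈ 122.5714 and q = 1576/7 ≈ 225.1429.
Δq = 225.1429 − 183 = +42.14.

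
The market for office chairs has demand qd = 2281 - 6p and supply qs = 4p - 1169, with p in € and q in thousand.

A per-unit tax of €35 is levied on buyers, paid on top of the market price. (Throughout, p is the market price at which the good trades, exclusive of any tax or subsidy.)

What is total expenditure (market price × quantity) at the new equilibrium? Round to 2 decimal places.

41148.00

Initially, 2281 - 6p = 4p - 1169, so 3450 = 10p and p = 345, q = 211.
Since buyers pay the price plus the tax, the effective demand curve becomes qd = 2071 - 6p.
Equate the new curves: 2071 - 6p = 4p - 1169, giving 3240 = 10p, p = 324, q = 127.
New expenditure = 324 × 127 = 41148.00.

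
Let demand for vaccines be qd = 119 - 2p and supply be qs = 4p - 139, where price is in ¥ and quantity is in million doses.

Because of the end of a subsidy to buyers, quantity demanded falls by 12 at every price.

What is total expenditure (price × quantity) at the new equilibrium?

Original equilibrium: 119 - 2p = 4p - 139 gives 258 = 6p, so p = 43 and q = 33.
After the shift, demand is qd = 107 - 2p and supply is qs = 4p - 139.
Equate the new curves: 107 - 2p = 4p - 139, giving 246 = 6p, p = 41, q = 25.
New expenditure = 41 × 25 = 1025.

1025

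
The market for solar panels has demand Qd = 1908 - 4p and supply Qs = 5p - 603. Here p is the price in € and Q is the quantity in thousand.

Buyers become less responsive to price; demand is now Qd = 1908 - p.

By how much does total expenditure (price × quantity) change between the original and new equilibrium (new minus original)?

Before the shock: 1908 - 4p = 5p - 603 ⇒ 2511 = 9p ⇒ p = 279, Q = 792.
After the shift, demand is Qd = 1908 - p and supply is Qs = 5p - 603.
Setting them equal: 1908 - p = 5p - 603 → 2511 = 6p, so p = 418.5 and Q = 1489.5.
Expenditure moves from 279×792 = 220968 to 418.5×1489.5 = 623355.75; change = +402387.75.

+402387.75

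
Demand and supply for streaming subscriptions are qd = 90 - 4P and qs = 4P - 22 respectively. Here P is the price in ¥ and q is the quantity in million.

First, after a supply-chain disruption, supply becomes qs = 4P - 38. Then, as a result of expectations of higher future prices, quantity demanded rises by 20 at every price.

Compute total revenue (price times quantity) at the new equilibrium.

666

Original equilibrium: 90 - 4P = 4P - 22 gives 112 = 8P, so P = 14 and q = 34.
After the shift, demand is qd = 110 - 4P and supply is qs = 4P - 38.
Setting them equal: 110 - 4P = 4P - 38 → 148 = 8P, so P = 18.5 and q = 36.
New expenditure = 18.5 × 36 = 666.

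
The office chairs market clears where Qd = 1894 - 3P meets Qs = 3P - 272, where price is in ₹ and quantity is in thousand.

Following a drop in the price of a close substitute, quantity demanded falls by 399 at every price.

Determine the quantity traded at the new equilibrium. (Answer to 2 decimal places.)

Original equilibrium: 1894 - 3P = 3P - 272 gives 2166 = 6P, so P = 361 and Q = 811.
The shock moves the curves to Qd = 1495 - 3P and Qs = 3P - 272.
Equate the new curves: 1495 - 3P = 3P - 272, giving 1767 = 6P, P = 294.5, Q = 611.5.

611.50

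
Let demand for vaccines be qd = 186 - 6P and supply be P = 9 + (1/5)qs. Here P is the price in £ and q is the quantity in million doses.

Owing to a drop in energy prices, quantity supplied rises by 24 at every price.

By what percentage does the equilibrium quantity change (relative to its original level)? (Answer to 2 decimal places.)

Before the shock: 186 - 6P = 5P - 45 ⇒ 231 = 11P ⇒ P = 21, q = 60.
The new curves are qd = 186 - 6P (demand) and qs = 5P - 21 (supply).
New equilibrium: 186 - 6P = 5P - 21 ⇒ 207 = 11P ⇒ P = 207/11 ≈ 18.8182, q = 804/11 ≈ 73.0909.
%Δq = (73.0909 − 60) / 60 × 100 = +21.82%.

+21.82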